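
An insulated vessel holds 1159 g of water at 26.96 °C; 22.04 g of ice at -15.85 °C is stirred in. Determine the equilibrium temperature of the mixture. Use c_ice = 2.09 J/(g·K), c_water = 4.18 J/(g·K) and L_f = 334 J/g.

T_f ≈ 24.8 °C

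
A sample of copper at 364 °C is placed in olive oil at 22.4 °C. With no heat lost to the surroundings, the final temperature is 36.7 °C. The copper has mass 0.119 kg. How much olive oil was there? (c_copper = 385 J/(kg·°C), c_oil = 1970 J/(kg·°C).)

m ≈ 0.532 kg

Conservation of energy gives ΣQ = 0:
0.119·385·(36.7 − 364) + m·1970·(36.7 − 22.4) = 0
28171 m = 14995
m = 14995/28171 ≈ 0.5323 kg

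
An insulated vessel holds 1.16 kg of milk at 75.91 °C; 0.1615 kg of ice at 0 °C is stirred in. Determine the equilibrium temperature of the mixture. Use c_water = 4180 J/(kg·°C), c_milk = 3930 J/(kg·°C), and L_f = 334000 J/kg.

T_f ≈ 55.8 °C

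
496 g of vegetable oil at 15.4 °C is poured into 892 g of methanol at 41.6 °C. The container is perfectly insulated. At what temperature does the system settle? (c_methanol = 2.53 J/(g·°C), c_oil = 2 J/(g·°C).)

T_f ≈ 33.6 °C

Conservation of energy gives ΣQ = 0:
892×2.53×(T − 41.6) + 496×2×(T − 15.4) = 0
2256.8(T − 41.6) + 992(T − 15.4) = 0
(2256.8 + 992) T = 2256.8×41.6 + 992×15.4
T = 109158/3248.8 ≈ 33.60 °C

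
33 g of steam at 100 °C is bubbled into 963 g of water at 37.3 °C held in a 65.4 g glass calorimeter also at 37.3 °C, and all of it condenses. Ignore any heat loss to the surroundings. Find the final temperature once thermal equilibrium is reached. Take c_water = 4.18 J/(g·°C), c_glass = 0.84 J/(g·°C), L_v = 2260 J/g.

Energy balance with sensible and latent terms:
condense steam: −33×2260 = −74580; condensed water 100 °C→T: 137.94(T − 100); original water: 4025.3(T − 37.3); cup: 54.94(T − 37.3)
4218.2 T = 74580 + 13794 + 152194 = 240568
T ≈ 57.03 °C — below 100 °C, confirming all the steam condensed.

T_f ≈ 57.0 °C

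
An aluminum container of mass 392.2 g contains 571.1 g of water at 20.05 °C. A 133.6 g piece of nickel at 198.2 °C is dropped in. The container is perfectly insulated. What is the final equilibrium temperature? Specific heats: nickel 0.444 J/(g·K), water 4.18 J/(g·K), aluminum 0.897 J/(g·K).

T_f ≈ 23.8 °C

Taking heat into each body as positive, Σ m c ΔT = 0:
133.6*0.444*(T − 198.2) + 571.1*4.18*(T − 20.05) + 392.2*0.897*(T − 20.05) = 0
59.32(T − 198.2) + 2387.2(T − 20.05) + 351.8(T − 20.05) = 0
2798.3 T = 66674
T = 66674/2798.3 ≈ 23.83 °C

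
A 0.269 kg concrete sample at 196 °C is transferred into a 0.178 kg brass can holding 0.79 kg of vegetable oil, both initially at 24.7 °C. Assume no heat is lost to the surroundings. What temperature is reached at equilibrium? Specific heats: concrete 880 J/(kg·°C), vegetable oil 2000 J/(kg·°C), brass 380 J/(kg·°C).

T_f ≈ 46.2 °C

Energy conservation, ΣQ = 0:
0.269·880·(T − 196) + 0.79·2000·(T − 24.7) + 0.178·380·(T − 24.7) = 0
236.72(T − 196) + 1580(T − 24.7) + 67.64(T − 24.7) = 0
(236.72 + 1580 + 67.64) T = 236.72·196 + 1580·24.7 + 67.64·24.7
T ≈ 46.22 °C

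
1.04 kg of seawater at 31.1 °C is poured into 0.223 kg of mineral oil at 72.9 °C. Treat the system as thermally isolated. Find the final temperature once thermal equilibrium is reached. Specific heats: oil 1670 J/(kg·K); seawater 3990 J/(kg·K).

Taking heat into each body as positive, Σ m c ΔT = 0:
0.223*1670*(T − 72.9) + 1.04*3990*(T − 31.1) = 0
4522 T = 156201
T ≈ 34.54 °C

T_f ≈ 34.5 °C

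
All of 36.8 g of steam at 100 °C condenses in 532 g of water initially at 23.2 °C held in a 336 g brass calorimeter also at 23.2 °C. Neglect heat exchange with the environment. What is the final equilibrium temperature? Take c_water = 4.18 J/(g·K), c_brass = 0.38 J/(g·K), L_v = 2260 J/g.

T_f ≈ 61.1 °C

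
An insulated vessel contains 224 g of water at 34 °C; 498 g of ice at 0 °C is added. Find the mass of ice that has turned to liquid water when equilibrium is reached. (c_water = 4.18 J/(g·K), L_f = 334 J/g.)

m_melted ≈ 95.3 g

Heat available from the water dropping to 0 °C: 224×4.18×34 = 31835 J.
Fully melting the ice requires m_ice L_f = 498×334 = 166332 J.
Since 31835 < 166332 J, not all the ice melts; equilibrium is at 0 °C.
m_melt = 31835 / L_f = 95.31 g.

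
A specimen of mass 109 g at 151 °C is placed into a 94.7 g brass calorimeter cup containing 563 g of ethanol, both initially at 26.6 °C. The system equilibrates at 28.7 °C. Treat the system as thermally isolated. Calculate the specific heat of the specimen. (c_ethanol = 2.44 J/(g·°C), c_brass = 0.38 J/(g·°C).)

Conservation of energy gives ΣQ = 0:
109×c×(28.7 − 151) + 563×2.44×(28.7 − 26.6) + 94.7×0.38×(28.7 − 26.6) = 0
-13331 c = -2960.4
c = -2960.4/-13331 ≈ 0.2221 J/(g·°C)

c ≈ 0.222 J/(g·°C)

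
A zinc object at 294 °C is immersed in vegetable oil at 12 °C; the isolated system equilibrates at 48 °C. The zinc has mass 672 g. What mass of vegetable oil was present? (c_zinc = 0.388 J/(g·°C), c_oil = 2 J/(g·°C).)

|Q_zinc| = |Q_oil|:
672×0.388×(294 − 48) = m×2×(48 − 12)
72 m = 64141  ⇒  m ≈ 890.8 g

m ≈ 891 g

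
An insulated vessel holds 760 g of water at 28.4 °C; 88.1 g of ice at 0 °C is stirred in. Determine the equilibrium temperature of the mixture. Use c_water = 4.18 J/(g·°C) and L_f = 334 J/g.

T_f ≈ 17.1 °C

Let T be the final temperature. ΣQ_i = 0:
latent heat to melt: 88.1·334 = 29425; warm the meltwater: 368.26 T; water cools: 760·4.18·(T − 28.4) = 3176.8(T − 28.4)
3545.1 T = 90221 − 29425 = 60796
T ≈ 17.15 °C (positive, so assuming full melt was valid).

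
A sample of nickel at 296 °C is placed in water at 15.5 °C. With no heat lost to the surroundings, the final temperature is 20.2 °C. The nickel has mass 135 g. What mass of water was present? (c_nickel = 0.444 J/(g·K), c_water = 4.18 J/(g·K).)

m ≈ 841 g

Heat gained plus heat lost sum to zero:
135×0.444×(20.2 − 296) + m×4.18×(20.2 − 15.5) = 0
19.65 m = 16531
m = 16531/19.65 ≈ 841.5 g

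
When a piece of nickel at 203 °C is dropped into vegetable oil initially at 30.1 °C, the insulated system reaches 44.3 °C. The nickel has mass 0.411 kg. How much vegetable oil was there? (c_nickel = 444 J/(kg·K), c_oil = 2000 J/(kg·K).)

m ≈ 1.02 kg

Heat lost by the nickel = heat gained by the oil:
0.411×444×(203 − 44.3) = m×2000×(44.3 − 30.1)
28400 m = 28960  ⇒  m ≈ 1.02 kg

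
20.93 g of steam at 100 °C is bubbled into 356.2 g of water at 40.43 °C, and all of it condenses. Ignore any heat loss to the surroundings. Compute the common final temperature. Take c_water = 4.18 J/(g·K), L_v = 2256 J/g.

Let T be the final temperature. ΣQ_i = 0:
condense steam: −20.93×2256 = −47218; condensed water 100 °C→T: 87.49(T − 100); water warms: 356.2×4.18×(T − 40.43) = 1488.9(T − 40.43)
1576.4 T = 47218 + 8748.7 + 60197 = 116164
T ≈ 73.69 °C (< 100 °C, so full condensation is consistent).

T_f ≈ 73.7 °C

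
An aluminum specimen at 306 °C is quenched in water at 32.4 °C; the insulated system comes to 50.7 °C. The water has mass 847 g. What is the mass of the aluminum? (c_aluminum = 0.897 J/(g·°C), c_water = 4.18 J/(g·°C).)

m ≈ 283 g

|Q_aluminum| = |Q_water|:
m×0.897×(306 − 50.7) = 847×4.18×(50.7 − 32.4)
229 m = 64790  ⇒  m ≈ 282.9 g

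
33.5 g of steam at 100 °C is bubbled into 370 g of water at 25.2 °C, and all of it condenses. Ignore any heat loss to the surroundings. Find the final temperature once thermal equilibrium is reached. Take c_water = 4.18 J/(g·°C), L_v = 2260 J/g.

T_f ≈ 76.3 °C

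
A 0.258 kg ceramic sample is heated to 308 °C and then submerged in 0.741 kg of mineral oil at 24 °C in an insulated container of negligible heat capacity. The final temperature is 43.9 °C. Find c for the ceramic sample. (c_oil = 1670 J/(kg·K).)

c ≈ 361 J/(kg·K)

Heat lost by the ceramic sample = heat gained by the oil:
0.258×c×(308 − 43.9) = 0.741×1670×(43.9 − 24)
68.14 c = 24626  ⇒  c ≈ 361.4 J/(kg·K)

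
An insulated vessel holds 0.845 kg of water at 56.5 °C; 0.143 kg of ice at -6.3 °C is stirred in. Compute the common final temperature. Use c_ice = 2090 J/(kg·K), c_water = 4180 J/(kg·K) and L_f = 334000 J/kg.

Energy conservation, ΣQ = 0:
warm ice to 0 °C: 0.143×2090×(0 − (-6.3)) = 1882.9; fusion: m_ice L_f = 0.143×334000 = 47762; warm the meltwater: 597.74 T; water cools: 0.845×4180×(T − 56.5) = 3532.1(T − 56.5)
4129.8 T = 199564 − 49645 = 149919
T ≈ 36.30 °C — above 0 °C, consistent with complete melting.

T_f ≈ 36.3 °C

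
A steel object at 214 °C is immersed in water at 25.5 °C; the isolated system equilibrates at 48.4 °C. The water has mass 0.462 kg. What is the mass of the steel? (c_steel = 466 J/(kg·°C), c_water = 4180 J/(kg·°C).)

|Q_steel| = |Q_water|:
m×466×(214 − 48.4) = 0.462×4180×(48.4 − 25.5)
77170 m = 44224  ⇒  m ≈ 0.5731 kg

m ≈ 0.573 kg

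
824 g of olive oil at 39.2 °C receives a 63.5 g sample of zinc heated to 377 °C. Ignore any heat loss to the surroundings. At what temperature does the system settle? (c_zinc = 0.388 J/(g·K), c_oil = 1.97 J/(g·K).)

Net heat exchanged in the isolated system is zero:
63.5*0.388*(T − 377) + 824*1.97*(T − 39.2) = 0
1647.9 T = 72921
T = 72921/1647.9 ≈ 44.25 °C

T_f ≈ 44.3 °C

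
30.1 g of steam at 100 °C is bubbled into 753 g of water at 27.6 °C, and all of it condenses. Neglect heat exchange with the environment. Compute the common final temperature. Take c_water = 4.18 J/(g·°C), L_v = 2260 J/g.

T_f ≈ 51.2 °C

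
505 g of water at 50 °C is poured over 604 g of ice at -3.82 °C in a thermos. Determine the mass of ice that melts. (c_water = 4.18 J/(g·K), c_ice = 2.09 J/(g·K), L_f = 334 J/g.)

Cooling the water to 0 °C releases 505×4.18×50 = 105545 J.
Warming the ice to 0 °C takes 604×2.09×3.82 = 4822.2 J, leaving 100723 J for melting.
Melting all 604 g of ice would need 604×334 = 201736 J.
That's not enough to melt it all — equilibrium is at 0 °C with ice remaining.
m_melted×334 = 100723  ⇒  m_melted ≈ 301.6 g.

m_melted ≈ 302 g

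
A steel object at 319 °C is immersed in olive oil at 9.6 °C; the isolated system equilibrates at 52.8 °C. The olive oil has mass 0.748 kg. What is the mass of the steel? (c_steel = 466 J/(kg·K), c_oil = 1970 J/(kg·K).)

Let T be the final temperature. ΣQ_i = 0:
m×466×(52.8 − 319) + 0.748×1970×(52.8 − 9.6) = 0
-124049 m = -63658
m = -63658/-124049 ≈ 0.5132 kg

m ≈ 0.513 kg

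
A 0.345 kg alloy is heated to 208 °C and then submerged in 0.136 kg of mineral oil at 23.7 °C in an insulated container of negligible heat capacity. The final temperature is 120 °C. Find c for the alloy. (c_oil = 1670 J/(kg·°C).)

c ≈ 720 J/(kg·°C)

Setting the total heat transfer to zero:
0.345×c×(120 − 208) + 0.136×1670×(120 − 23.7) = 0
-30.36 c = -21872
c = -21872/-30.36 ≈ 720.4 J/(kg·°C)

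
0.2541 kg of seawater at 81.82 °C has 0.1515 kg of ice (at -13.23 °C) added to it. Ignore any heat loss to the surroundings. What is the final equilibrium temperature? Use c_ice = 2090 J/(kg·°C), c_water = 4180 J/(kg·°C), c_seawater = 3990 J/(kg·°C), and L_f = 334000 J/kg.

T_f ≈ 17.1 °C

Energy balance with sensible and latent terms:
warm ice to 0 °C: 0.1515·2090·(0 − (-13.23)) = 4189.1
  latent heat to melt: 0.1515·334000 = 50601
  warm the meltwater: 633.27 T
  seawater: 1013.9(T − 81.82)
1647.1 T = 82954 − 54790 = 28164
T ≈ 17.10 °C. Since T > 0 °C, the all-ice-melts assumption holds.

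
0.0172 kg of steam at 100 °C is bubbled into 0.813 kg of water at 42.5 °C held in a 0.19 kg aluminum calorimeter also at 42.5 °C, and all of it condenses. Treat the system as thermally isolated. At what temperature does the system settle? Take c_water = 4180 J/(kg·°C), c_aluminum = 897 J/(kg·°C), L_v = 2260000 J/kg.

Energy balance with sensible and latent terms:
steam→water at 100 °C releases m L_v = 0.0172·2260000 = 38872
  condensed water 100 °C→T: 71.9(T − 100)
  water warms: 0.813·4180·(T − 42.5) = 3398.3(T − 42.5)
  aluminum cup: 0.19·897·(T − 42.5) = 170.43(T − 42.5)
3640.7 T = 38872 + 7189.6 + 151673 = 197734
T ≈ 54.31 °C — below 100 °C, confirming all the steam condensed.

T_f ≈ 54.3 °C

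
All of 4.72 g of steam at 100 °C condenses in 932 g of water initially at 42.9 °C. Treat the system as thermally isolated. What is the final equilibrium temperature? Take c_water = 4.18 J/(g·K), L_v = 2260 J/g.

Conservation of energy gives ΣQ = 0:
steam→water at 100 °C releases m L_v = 4.72×2260 = 10667; condensed water 100 °C→T: 19.73(T − 100); water warms: 932×4.18×(T − 42.9) = 3895.8(T − 42.9)
3915.5 T = 10667 + 1973 + 167128 = 179768
T ≈ 45.91 °C, under the boiling point, so the assumption holds.

T_f ≈ 45.9 °C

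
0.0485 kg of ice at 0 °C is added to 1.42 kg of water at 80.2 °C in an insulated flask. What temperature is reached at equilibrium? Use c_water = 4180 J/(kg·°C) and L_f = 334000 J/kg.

Let T be the final temperature. ΣQ_i = 0:
melt ice: 0.0485×334000 = 16199
  warm the meltwater: 202.73 T
  water cools: 1.42×4180×(T − 80.2) = 5935.6(T − 80.2)
6138.3 T = 476035 − 16199 = 459836
T ≈ 74.91 °C (positive, so assuming full melt was valid).

T_f ≈ 74.9 °C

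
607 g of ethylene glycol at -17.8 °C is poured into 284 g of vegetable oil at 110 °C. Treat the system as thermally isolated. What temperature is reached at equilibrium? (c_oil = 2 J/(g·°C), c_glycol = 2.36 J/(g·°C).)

T_f ≈ 18.5 °C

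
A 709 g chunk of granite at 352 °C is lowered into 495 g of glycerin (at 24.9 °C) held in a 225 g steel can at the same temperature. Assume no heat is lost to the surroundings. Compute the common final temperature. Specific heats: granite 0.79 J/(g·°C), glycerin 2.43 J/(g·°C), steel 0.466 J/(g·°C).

T_f ≈ 123.0 °C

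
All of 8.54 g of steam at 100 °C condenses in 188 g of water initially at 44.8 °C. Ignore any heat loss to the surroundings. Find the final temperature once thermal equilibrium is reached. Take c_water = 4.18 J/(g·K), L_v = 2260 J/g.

T_f ≈ 70.7 °C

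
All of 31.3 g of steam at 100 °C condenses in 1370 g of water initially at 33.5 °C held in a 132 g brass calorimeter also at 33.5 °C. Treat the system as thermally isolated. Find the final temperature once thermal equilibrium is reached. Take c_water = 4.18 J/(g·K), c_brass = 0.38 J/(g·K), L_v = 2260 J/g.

T_f ≈ 46.9 °C

Energy balance with sensible and latent terms:
condense steam: −31.3×2260 = −70738; condensed water 100 °C→T: 130.83(T − 100); original water: 5726.6(T − 33.5); brass cup: 132×0.38×(T − 33.5) = 50.16(T − 33.5)
5907.6 T = 70738 + 13083 + 193521 = 277343
T ≈ 46.95 °C — below 100 °C, confirming all the steam condensed.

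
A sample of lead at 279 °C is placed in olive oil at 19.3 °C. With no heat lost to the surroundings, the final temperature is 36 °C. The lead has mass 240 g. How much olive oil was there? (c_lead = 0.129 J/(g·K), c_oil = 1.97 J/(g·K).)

m ≈ 229 g

|Q_lead| = |Q_oil|:
240×0.129×(279 − 36) = m×1.97×(36 − 19.3)
32.9 m = 7523.3  ⇒  m ≈ 228.7 g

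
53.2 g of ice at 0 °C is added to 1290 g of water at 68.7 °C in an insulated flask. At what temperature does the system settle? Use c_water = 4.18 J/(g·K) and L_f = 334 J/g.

Energy conservation, ΣQ = 0:
fusion: m_ice L_f = 53.2×334 = 17769; meltwater 0→T: 53.2×4.18×T = 222.38 T; water cools: 1290×4.18×(T − 68.7) = 5392.2(T − 68.7)
5614.6 T = 370444 − 17769 = 352675
T ≈ 62.81 °C — above 0 °C, consistent with complete melting.

T_f ≈ 62.8 °C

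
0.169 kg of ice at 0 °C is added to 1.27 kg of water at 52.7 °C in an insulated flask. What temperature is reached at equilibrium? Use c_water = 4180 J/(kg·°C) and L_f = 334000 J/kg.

T_f ≈ 37.1 °C

Setting the total heat transfer to zero:
fusion: m_ice L_f = 0.169×334000 = 56446; warm the meltwater: 706.42 T; water cools: 1.27×4180×(T − 52.7) = 5308.6(T − 52.7)
6015 T = 279763 − 56446 = 223317
T ≈ 37.13 °C (positive, so assuming full melt was valid).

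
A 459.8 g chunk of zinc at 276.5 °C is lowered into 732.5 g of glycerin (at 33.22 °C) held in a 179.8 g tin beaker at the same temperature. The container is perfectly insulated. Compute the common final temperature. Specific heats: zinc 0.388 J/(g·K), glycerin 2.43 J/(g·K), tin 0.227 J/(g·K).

T_f ≈ 54.9 °C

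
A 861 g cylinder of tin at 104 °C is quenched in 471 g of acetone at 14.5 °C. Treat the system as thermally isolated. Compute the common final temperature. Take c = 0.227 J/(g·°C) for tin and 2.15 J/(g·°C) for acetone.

T_f ≈ 29.0 °C

Energy conservation, ΣQ = 0:
861×0.227×(T − 104) + 471×2.15×(T − 14.5) = 0
195.45(T − 104) + 1012.6(T − 14.5) = 0
(195.45 + 1012.6) T = 195.45×104 + 1012.6×14.5
T = 35010/1208.1 ≈ 28.98 °C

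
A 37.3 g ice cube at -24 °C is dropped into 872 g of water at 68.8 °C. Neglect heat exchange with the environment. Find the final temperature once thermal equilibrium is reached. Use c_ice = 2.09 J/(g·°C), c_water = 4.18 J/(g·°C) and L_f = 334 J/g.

T_f ≈ 62.2 °C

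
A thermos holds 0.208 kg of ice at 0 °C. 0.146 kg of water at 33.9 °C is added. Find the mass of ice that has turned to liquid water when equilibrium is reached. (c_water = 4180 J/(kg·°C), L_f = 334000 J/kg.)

m_melted ≈ 0.0619 kg

Water can give up m c ΔT = 0.146×4180×33.9 = 20688 J before reaching 0 °C.
Fully melting the ice requires m_ice L_f = 0.208×334000 = 69472 J.
That's not enough to melt it all — equilibrium is at 0 °C with ice remaining.
m_melted×334000 = 20688  ⇒  m_melted ≈ 0.06194 kg.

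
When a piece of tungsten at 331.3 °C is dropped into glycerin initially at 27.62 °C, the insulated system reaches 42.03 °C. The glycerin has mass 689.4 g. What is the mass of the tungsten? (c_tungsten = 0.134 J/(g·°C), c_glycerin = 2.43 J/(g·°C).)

Net heat exchanged in the isolated system is zero:
m·0.134·(42.03 − 331.3) + 689.4·2.43·(42.03 − 27.62) = 0
-38.76 m = -24140
m = -24140/-38.76 ≈ 622.8 g

m ≈ 623 g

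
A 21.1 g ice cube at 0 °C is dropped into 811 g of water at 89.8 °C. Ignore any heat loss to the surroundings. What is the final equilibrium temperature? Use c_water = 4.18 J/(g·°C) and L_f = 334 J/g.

T_f ≈ 85.5 °C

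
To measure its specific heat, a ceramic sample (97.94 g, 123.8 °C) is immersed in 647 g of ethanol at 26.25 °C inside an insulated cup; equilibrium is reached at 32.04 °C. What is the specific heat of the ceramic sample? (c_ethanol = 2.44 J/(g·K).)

m_s c (T_s − T_f) = m_ethanol c_ethanol (T_f − T_0):
97.94×c×(123.8 − 32.04) = 647×2.44×(32.04 − 26.25)
8987 c = 9140.6  ⇒  c ≈ 1.017 J/(g·K)

c ≈ 1.02 J/(g·K)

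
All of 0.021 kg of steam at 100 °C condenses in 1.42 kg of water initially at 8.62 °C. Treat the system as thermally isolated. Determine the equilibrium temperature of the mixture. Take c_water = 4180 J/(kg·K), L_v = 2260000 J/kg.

T_f ≈ 17.8 °C

Energy balance with sensible and latent terms:
steam→water at 100 °C releases m L_v = 0.021×2260000 = 47460
  condensed water 100 °C→T: 87.78(T − 100)
  original water: 5935.6(T − 8.62)
6023.4 T = 47460 + 8778 + 51165 = 107403
T ≈ 17.83 °C, under the boiling point, so the assumption holds.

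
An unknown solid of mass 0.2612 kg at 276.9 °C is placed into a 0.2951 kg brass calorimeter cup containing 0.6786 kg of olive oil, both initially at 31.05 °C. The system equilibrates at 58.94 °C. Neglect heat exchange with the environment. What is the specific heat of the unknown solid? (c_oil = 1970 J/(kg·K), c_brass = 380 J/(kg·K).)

c ≈ 710 J/(kg·K)

Let T be the final temperature. ΣQ_i = 0:
0.2612·c·(58.94 − 276.9) + 0.6786·1970·(58.94 − 31.05) + 0.2951·380·(58.94 − 31.05) = 0
-56.93 c = -40412
c = -40412/-56.93 ≈ 709.8 J/(kg·K)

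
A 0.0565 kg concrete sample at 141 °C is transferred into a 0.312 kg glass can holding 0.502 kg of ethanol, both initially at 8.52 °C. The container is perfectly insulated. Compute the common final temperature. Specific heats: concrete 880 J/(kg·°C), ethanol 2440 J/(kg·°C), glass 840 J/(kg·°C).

Let T be the final temperature. ΣQ_i = 0:
0.0565×880×(T − 141) + 0.502×2440×(T − 8.52) + 0.312×840×(T − 8.52) = 0
1536.7 T = 19679
T ≈ 12.81 °C

T_f ≈ 12.8 °C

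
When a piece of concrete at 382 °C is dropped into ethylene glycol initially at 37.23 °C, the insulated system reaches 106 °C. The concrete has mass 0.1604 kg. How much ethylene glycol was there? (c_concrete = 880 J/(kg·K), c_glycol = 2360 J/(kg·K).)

m ≈ 0.24 kg

|Q_concrete| = |Q_glycol|:
0.1604·880·(382 − 106) = m·2360·(106 − 37.23)
162297 m = 38958  ⇒  m ≈ 0.24 kg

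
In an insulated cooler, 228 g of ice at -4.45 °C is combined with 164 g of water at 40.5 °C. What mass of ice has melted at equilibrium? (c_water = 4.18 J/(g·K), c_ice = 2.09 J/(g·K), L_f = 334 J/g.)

m_melted ≈ 76.8 g

Cooling the water to 0 °C releases 164×4.18×40.5 = 27764 J.
Warming the ice to 0 °C takes 228×2.09×4.45 = 2120.5 J, leaving 25643 J for melting.
To melt every bit of ice: 228×334 = 76152 J.
25643 J < 76152 J, so only part of the ice melts and the system sits at 0 °C.
Mass melted = 25643/334 ≈ 76.78 g.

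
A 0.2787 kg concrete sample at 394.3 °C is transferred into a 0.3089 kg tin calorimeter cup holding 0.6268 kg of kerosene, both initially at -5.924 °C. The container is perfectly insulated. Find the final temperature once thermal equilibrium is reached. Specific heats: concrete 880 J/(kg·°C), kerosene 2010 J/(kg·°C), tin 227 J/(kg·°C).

Conservation of energy gives ΣQ = 0:
0.2787*880*(T − 394.3) + 0.6268*2010*(T − (-5.924)) + 0.3089*227*(T − (-5.924)) = 0
245.26(T − 394.3) + 1259.9(T − (-5.924)) + 70.12(T − (-5.924)) = 0
1575.2 T = 88826
T = 88826/1575.2 ≈ 56.39 °C

T_f ≈ 56.4 °C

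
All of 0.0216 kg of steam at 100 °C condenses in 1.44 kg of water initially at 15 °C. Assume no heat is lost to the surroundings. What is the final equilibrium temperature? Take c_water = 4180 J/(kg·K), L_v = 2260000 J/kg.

Taking heat into each body as positive, Σ m c ΔT = 0:
latent heat released on condensation: 0.0216·2260000 = 48816; condensed water 100 °C→T: 90.29(T − 100); water warms: 1.44·4180·(T − 15) = 6019.2(T − 15)
6109.5 T = 48816 + 9028.8 + 90288 = 148133
T ≈ 24.25 °C, under the boiling point, so the assumption holds.

T_f ≈ 24.2 °C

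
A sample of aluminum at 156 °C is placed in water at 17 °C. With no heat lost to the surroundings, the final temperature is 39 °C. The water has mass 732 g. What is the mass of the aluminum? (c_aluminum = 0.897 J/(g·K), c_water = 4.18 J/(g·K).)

m ≈ 641 g

Heat lost by the aluminum = heat gained by the water:
m×0.897×(156 − 39) = 732×4.18×(39 − 17)
104.95 m = 67315  ⇒  m ≈ 641.4 g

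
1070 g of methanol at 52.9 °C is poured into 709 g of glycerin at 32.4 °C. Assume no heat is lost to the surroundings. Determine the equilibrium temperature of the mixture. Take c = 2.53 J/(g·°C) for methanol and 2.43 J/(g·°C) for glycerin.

Set heat shed by the hot body equal to heat absorbed by the cold body:
1070*2.53*(52.9 − T) = 709*2.43*(T − 32.4)
2707.1(52.9 − T) = 1722.9(T − 32.4)
4430 T = 199027  ⇒  T ≈ 44.93 °C

T_f ≈ 44.9 °C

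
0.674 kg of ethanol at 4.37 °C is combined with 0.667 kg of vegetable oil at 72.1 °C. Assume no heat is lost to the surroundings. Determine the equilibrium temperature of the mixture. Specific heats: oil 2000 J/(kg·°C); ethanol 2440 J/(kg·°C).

With ΣQ=0 the equilibrium temperature is the m·c-weighted mean:
T_f = (1334×72.1 + 1644.6×4.37) / (1334 + 1644.6)
    = 103368 / 2978.6 ≈ 34.70 °C

T_f ≈ 34.7 °C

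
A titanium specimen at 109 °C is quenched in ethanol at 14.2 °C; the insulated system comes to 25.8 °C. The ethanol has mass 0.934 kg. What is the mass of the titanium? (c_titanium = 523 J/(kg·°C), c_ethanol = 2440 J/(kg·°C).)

m ≈ 0.608 kg

Heat lost by the titanium = heat gained by the ethanol:
m·523·(109 − 25.8) = 0.934·2440·(25.8 − 14.2)
43514 m = 26436  ⇒  m ≈ 0.6075 kg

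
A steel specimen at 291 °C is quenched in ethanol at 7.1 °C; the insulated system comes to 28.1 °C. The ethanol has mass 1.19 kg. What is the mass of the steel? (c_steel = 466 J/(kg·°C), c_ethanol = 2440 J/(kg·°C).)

m ≈ 0.498 kg

Heat lost by the steel = heat gained by the ethanol:
m·466·(291 − 28.1) = 1.19·2440·(28.1 − 7.1)
122511 m = 60976  ⇒  m ≈ 0.4977 kg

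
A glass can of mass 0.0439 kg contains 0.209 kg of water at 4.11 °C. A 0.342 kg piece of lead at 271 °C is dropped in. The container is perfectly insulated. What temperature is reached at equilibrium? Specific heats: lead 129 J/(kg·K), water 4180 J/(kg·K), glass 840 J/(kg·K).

T_f ≈ 16.4 °C

Heat gained plus heat lost sum to zero:
0.342·129·(T − 271) + 0.209·4180·(T − 4.11) + 0.0439·840·(T − 4.11) = 0
954.61 T = 15698
T = 15698/954.61 ≈ 16.44 °C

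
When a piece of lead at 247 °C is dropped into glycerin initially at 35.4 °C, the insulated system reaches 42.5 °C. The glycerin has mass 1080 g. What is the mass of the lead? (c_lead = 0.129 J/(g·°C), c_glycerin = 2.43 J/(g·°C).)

m ≈ 706 g

|Q_lead| = |Q_glycerin|:
m×0.129×(247 − 42.5) = 1080×2.43×(42.5 − 35.4)
26.38 m = 18633  ⇒  m ≈ 706.3 g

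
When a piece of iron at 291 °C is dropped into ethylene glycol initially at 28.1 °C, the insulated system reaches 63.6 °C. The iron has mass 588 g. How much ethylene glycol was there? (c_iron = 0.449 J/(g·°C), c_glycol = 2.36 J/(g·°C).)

m ≈ 717 g

Heat lost by the iron = heat gained by the glycol:
588·0.449·(291 − 63.6) = m·2.36·(63.6 − 28.1)
83.78 m = 60036  ⇒  m ≈ 716.6 g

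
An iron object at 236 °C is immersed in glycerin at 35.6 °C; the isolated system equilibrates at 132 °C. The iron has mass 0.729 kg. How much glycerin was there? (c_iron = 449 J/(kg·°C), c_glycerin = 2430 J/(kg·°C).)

m ≈ 0.145 kg

Heat lost by the iron = heat gained by the glycerin:
0.729·449·(236 − 132) = m·2430·(132 − 35.6)
234252 m = 34041  ⇒  m ≈ 0.1453 kg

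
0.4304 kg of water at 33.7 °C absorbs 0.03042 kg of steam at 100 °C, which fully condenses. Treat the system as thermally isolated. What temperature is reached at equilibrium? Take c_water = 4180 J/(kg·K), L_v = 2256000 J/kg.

T_f ≈ 73.7 °C

Energy conservation, ΣQ = 0:
condense steam: −0.03042×2256000 = −68628; condensate cools 100→T: 0.03042×4180×(T − 100) = 127.16(T − 100); original water: 1799.1(T − 33.7)
1926.2 T = 68628 + 12716 + 60629 = 141972
T ≈ 73.70 °C, under the boiling point, so the assumption holds.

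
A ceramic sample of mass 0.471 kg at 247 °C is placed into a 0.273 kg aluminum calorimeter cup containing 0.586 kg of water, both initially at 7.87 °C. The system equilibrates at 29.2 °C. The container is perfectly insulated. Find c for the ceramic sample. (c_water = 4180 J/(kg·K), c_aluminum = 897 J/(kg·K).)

c ≈ 560 J/(kg·K)

Energy conservation, ΣQ = 0:
0.471×c×(29.2 − 247) + 0.586×4180×(29.2 − 7.87) + 0.273×897×(29.2 − 7.87) = 0
-102.58 c = -57471
c = -57471/-102.58 ≈ 560.2 J/(kg·K)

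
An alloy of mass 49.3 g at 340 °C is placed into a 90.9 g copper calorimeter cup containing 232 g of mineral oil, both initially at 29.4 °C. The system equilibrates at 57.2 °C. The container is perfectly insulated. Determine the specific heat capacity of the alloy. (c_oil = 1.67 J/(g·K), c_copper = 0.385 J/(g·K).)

c ≈ 0.842 J/(g·K)

Conservation of energy gives ΣQ = 0:
49.3×c×(57.2 − 340) + 232×1.67×(57.2 − 29.4) + 90.9×0.385×(57.2 − 29.4) = 0
-13942 c = -11744
c = -11744/-13942 ≈ 0.8423 J/(g·K)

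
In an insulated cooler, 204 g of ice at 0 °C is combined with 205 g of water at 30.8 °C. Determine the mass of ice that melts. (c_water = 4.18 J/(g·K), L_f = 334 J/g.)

m_melted ≈ 79 g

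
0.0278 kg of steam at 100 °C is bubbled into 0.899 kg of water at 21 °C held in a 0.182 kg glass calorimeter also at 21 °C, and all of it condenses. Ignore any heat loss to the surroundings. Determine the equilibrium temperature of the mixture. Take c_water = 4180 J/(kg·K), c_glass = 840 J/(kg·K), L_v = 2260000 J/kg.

Conservation of energy gives ΣQ = 0:
condense steam: −0.0278×2260000 = −62828
  condensed water 100 °C→T: 116.2(T − 100)
  water warms: 0.899×4180×(T − 21) = 3757.8(T − 21)
  cup: 152.88(T − 21)
4026.9 T = 62828 + 11620 + 82125 = 156573
T ≈ 38.88 °C (< 100 °C, so full condensation is consistent).

T_f ≈ 38.9 °C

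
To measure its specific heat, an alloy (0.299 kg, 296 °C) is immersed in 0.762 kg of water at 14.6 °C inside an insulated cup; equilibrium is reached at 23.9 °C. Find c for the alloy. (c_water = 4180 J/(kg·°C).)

c ≈ 364 J/(kg·°C)

Heat lost by the alloy = heat gained by the water:
0.299·c·(296 − 23.9) = 0.762·4180·(23.9 − 14.6)
81.36 c = 29622  ⇒  c ≈ 364.1 J/(kg·°C)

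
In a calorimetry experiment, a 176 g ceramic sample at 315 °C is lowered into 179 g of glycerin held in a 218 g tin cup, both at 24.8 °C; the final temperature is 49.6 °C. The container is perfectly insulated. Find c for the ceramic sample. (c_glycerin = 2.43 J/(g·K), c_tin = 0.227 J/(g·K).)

c ≈ 0.257 J/(g·K)

Conservation of energy gives ΣQ = 0:
176×c×(49.6 − 315) + 179×2.43×(49.6 − 24.8) + 218×0.227×(49.6 − 24.8) = 0
-46710 c = -12015
c = -12015/-46710 ≈ 0.2572 J/(g·K)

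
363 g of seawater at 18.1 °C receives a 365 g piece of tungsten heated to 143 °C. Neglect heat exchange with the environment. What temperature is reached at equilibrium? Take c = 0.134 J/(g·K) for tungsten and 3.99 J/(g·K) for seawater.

T_f ≈ 22.2 °C

Set heat shed by the hot body equal to heat absorbed by the cold body:
365*0.134*(143 − T) = 363*3.99*(T − 18.1)
48.91(143 − T) = 1448.4(T − 18.1)
1497.3 T = 33210  ⇒  T ≈ 22.18 °C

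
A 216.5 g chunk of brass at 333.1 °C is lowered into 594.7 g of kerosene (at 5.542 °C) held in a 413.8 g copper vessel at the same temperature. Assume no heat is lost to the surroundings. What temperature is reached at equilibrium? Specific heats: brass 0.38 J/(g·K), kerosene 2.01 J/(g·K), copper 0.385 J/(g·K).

T_f ≈ 24.3 °C

Conservation of energy gives ΣQ = 0:
216.5×0.38×(T − 333.1) + 594.7×2.01×(T − 5.542) + 413.8×0.385×(T − 5.542) = 0
1436.9 T = 34912
T = 34912 / 1436.9 = 24.3 °C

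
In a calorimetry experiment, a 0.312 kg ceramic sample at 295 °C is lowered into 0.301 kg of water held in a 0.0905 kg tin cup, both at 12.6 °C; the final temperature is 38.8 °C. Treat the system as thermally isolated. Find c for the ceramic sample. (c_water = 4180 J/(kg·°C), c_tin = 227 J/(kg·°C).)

Let T be the final temperature. ΣQ_i = 0:
0.312·c·(38.8 − 295) + 0.301·4180·(38.8 − 12.6) + 0.0905·227·(38.8 − 12.6) = 0
-79.93 c = -33503
c = -33503/-79.93 ≈ 419.1 J/(kg·°C)

c ≈ 419 J/(kg·°C)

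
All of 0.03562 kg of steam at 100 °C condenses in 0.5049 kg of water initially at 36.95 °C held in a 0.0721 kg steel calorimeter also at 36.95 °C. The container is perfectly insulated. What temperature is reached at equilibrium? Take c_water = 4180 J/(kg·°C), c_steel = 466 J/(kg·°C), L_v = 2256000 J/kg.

Setting the total heat transfer to zero:
condense steam: −0.03562×2256000 = −80359
  condensate cools 100→T: 0.03562×4180×(T − 100) = 148.89(T − 100)
  original water: 2110.5(T − 36.95)
  steel cup: 0.0721×466×(T − 36.95) = 33.6(T − 36.95)
2293 T = 80359 + 14889 + 79224 = 174472
T ≈ 76.09 °C — below 100 °C, confirming all the steam condensed.

T_f ≈ 76.1 °C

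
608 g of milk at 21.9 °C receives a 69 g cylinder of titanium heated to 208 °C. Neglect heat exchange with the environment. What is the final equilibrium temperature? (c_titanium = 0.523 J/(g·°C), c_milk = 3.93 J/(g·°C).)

T_f ≈ 24.7 °C

Conservation of energy gives ΣQ = 0:
69*0.523*(T − 208) + 608*3.93*(T − 21.9) = 0
2425.5 T = 59835
T = 59835 / 2425.5 = 24.7 °C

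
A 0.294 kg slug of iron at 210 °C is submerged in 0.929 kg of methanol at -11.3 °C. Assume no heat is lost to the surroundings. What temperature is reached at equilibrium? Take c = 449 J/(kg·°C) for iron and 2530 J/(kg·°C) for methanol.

T_f ≈ 0.5 °C

T_f = Σ m_i c_i T_i / Σ m_i c_i:
T_f = (132.01·210 + 2350.4·(-11.3)) / (132.01 + 2350.4)
    = 1162.1 / 2482.4 ≈ 0.47 °C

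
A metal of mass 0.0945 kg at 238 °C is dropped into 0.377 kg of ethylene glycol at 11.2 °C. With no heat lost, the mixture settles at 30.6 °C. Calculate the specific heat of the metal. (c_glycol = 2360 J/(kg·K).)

c ≈ 881 J/(kg·K)

Let T be the final temperature. ΣQ_i = 0:
0.0945×c×(30.6 − 238) + 0.377×2360×(30.6 − 11.2) = 0
-19.6 c = -17261
c = -17261/-19.6 ≈ 880.7 J/(kg·K)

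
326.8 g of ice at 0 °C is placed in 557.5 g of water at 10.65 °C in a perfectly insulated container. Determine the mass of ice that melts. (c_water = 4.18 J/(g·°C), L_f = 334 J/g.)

m_melted ≈ 74.3 g

Cooling the water to 0 °C releases 557.5×4.18×10.65 = 24818 J.
To melt every bit of ice: 326.8×334 = 109151 J.
Since 24818 < 109151 J, not all the ice melts; equilibrium is at 0 °C.
Mass melted = 24818/334 ≈ 74.31 g.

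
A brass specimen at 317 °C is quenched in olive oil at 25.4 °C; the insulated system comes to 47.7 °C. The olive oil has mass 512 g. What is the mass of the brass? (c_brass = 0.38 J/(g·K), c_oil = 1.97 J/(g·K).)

m ≈ 220 g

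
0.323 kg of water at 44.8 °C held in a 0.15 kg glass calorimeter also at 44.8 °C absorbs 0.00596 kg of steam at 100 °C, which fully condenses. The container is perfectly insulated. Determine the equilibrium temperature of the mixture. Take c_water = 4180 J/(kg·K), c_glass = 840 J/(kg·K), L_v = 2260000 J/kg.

Setting the total heat transfer to zero:
condense steam: −0.00596×2260000 = −13470; condensed water 100 °C→T: 24.91(T − 100); original water: 1350.1(T − 44.8); glass cup: 0.15×840×(T − 44.8) = 126(T − 44.8)
1501.1 T = 13470 + 2491.3 + 66131 = 82092
T ≈ 54.69 °C (< 100 °C, so full condensation is consistent).

T_f ≈ 54.7 °C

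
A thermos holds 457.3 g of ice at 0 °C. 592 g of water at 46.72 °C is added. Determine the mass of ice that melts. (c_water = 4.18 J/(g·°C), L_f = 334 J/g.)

Water can give up m c ΔT = 592×4.18×46.72 = 115611 J before reaching 0 °C.
To melt every bit of ice: 457.3×334 = 152738 J.
Since 115611 < 152738 J, not all the ice melts; equilibrium is at 0 °C.
m_melt = 115611 / L_f = 346.1 g.

m_melted ≈ 346 g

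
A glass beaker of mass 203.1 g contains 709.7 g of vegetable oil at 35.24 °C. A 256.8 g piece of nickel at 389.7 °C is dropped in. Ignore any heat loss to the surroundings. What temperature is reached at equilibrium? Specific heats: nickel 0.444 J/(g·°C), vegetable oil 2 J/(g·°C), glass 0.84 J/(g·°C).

Net heat exchanged in the isolated system is zero:
256.8*0.444*(T − 389.7) + 709.7*2*(T − 35.24) + 203.1*0.84*(T − 35.24) = 0
(114.02 + 1419.4 + 170.6) T = 114.02*389.7 + 1419.4*35.24 + 170.6*35.24
T ≈ 58.96 °C

T_f ≈ 59.0 °C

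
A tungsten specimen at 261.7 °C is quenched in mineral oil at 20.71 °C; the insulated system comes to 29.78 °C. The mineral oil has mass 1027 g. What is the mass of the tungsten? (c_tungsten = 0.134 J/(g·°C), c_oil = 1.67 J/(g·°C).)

Heat gained plus heat lost sum to zero:
m·0.134·(29.78 − 261.7) + 1027·1.67·(29.78 − 20.71) = 0
-31.08 m = -15556
m = -15556/-31.08 ≈ 500.6 g

m ≈ 501 g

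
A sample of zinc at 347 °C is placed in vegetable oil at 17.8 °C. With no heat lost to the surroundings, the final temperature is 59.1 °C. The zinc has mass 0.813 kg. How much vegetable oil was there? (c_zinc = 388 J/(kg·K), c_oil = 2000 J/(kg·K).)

m ≈ 1.1 kg

Net heat exchanged in the isolated system is zero:
0.813×388×(59.1 − 347) + m×2000×(59.1 − 17.8) = 0
82600 m = 90816
m = 90816/82600 ≈ 1.099 kg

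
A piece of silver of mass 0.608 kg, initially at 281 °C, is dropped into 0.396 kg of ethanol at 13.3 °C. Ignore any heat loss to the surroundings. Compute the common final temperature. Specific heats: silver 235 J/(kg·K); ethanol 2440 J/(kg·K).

T_f ≈ 47.8 °C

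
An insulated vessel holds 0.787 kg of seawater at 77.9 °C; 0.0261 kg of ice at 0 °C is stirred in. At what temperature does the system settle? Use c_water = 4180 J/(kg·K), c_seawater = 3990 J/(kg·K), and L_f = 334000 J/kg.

Heat gained plus heat lost sum to zero:
melt ice: 0.0261·334000 = 8717.4
  warm the meltwater: 109.1 T
  seawater: 3140.1(T − 77.9)
3249.2 T = 244616 − 8717.4 = 235899
T ≈ 72.60 °C — above 0 °C, consistent with complete melting.

T_f ≈ 72.6 °C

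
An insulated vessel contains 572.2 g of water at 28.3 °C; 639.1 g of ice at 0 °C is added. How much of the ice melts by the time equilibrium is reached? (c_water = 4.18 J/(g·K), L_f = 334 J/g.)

Cooling the water to 0 °C releases 572.2×4.18×28.3 = 67688 J.
Fully melting the ice requires m_ice L_f = 639.1×334 = 213459 J.
Since 67688 < 213459 J, not all the ice melts; equilibrium is at 0 °C.
Mass melted = 67688/334 ≈ 202.7 g.

m_melted ≈ 203 g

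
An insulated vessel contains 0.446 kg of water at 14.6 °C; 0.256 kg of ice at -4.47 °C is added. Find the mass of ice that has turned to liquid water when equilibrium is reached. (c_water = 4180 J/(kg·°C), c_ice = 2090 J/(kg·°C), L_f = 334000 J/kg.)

Water can give up m c ΔT = 0.446×4180×14.6 = 27218 J before reaching 0 °C.
Warming the ice to 0 °C takes 0.256×2090×4.47 = 2391.6 J, leaving 24827 J for melting.
To melt every bit of ice: 0.256×334000 = 85504 J.
Since 24827 < 85504 J, not all the ice melts; equilibrium is at 0 °C.
m_melted×334000 = 24827  ⇒  m_melted ≈ 0.07433 kg.

m_melted ≈ 0.0743 kg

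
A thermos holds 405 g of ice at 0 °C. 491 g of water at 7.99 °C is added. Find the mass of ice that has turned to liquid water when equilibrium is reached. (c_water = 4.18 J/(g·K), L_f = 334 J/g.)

m_melted ≈ 49.1 g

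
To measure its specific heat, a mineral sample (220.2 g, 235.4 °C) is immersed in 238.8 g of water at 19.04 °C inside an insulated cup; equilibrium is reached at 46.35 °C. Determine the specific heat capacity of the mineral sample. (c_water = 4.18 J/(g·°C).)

c ≈ 0.655 J/(g·°C)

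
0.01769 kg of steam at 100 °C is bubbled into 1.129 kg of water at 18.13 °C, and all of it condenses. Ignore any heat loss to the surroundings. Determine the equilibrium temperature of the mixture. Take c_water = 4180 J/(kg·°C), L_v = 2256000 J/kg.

T_f ≈ 27.7 °C

Heat gained plus heat lost sum to zero:
latent heat released on condensation: 0.01769×2256000 = 39909
  condensate cools 100→T: 0.01769×4180×(T − 100) = 73.94(T − 100)
  water warms: 1.129×4180×(T − 18.13) = 4719.2(T − 18.13)
4793.2 T = 39909 + 7394.4 + 85559 = 132863
T ≈ 27.72 °C — below 100 °C, confirming all the steam condensed.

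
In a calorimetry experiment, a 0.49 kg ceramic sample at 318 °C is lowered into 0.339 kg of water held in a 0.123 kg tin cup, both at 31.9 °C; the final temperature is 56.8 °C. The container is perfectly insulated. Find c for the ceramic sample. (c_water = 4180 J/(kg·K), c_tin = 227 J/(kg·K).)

c ≈ 281 J/(kg·K)

Heat gained plus heat lost sum to zero:
0.49·c·(56.8 − 318) + 0.339·4180·(56.8 − 31.9) + 0.123·227·(56.8 − 31.9) = 0
-127.99 c = -35979
c = -35979/-127.99 ≈ 281.1 J/(kg·K)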